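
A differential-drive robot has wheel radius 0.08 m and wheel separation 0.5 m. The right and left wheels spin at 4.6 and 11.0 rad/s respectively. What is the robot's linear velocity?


vR = r*wR = 0.08*4.6 = 0.368 m/s
vL = r*wL = 0.08*11.0 = 0.88 m/s
v = (vR+vL)/2 = 0.624 m/s
omega = (vR-vL)/L = -1.024 rad/s
linear velocity = 0.624 m/s


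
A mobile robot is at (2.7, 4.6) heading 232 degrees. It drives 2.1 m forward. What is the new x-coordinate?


x_new = x0 + d*cos(theta)
= 2.7 + 2.1*cos(232)
= 2.7 + -1.2929
= 1.4071


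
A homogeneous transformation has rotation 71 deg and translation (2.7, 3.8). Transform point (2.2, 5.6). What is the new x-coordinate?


x' = cos(theta)*px - sin(theta)*py + tx
= 0.3256*2.2 - 0.9455*5.6 + 2.7
= -1.8787


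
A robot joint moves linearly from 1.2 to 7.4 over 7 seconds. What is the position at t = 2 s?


s = t/T = 2/7 = 0.2857
p(t) = p0 + (pf-p0)*s
= 1.2 + (7.4 - 1.2) * 0.2857
= 2.9714


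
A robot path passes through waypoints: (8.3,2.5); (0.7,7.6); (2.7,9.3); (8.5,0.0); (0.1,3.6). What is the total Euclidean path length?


Segment lengths:
  seg1 = sqrt((-7.6)^2 + (5.1)^2) = 9.1526
  seg2 = sqrt((2.0)^2 + (1.7)^2) = 2.6249
  seg3 = sqrt((5.8)^2 + (-9.3)^2) = 10.9604
  seg4 = sqrt((-8.4)^2 + (3.6)^2) = 9.1389
Total = 31.8768


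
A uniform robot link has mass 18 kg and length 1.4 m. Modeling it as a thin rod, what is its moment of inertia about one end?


I = (1/3) * m * L^2
= (1/3) * 18 * 1.4^2
= 0.333333 * 18 * 1.96
= 11.76 kg*m^2


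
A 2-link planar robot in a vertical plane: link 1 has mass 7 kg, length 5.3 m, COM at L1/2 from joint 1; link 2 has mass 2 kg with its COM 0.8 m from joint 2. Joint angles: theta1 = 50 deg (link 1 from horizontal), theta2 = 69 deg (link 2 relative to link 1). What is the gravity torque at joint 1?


Horizontal distance from joint 1 to link-1 COM:
  x_c1 = (L1/2)*cos(t1) = 2.65 * 0.6428 = 1.7034 m
Horizontal distance from joint 1 to link-2 COM:
  x_c2 = L1*cos(t1) + Lc2*cos(t1+t2)
       = 5.3*0.6428 + 0.8*-0.4848 = 3.0189 m
tau1 = m1*g*x_c1 + m2*g*x_c2
     = 7*9.81*1.7034 + 2*9.81*3.0189
     = 116.9716 + 59.2313
     = 176.2029 Nm


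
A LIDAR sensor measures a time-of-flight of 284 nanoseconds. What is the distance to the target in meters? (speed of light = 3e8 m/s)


tof = 284 ns = 2.84e-07 s
dist = c * tof / 2
= 3e8 * 2.84e-07 / 2
= 42.6 m


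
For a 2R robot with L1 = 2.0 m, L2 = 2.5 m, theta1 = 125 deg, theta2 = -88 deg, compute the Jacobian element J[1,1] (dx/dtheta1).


J[1,1] = -L1*sin(t1) - L2*sin(t1+t2)
= -2.0*sin(125) - 2.5*sin(37)
= -3.1428


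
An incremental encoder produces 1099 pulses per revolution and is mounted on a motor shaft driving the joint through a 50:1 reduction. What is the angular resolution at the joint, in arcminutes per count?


counts per rev = 1099
effective counts at joint = 1099 * 50 = 54950
resolution = 360*60 / 54950
= 0.3931 arcmin/count


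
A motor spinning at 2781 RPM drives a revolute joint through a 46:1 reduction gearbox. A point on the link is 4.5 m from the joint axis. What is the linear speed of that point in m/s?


omega_motor = 2781 * 2*pi/60 = 291.2256 rad/s
omega_joint = omega_motor / 46 = 6.331 rad/s
v = omega_joint * r = 6.331 * 4.5
= 28.4895 m/s


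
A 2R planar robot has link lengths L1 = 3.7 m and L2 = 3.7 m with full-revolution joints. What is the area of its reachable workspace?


r_max = L1 + L2 = 7.4 m
r_min = |L1 - L2| = 0.0 m
Area = pi*(r_max^2 - r_min^2)
= pi*(54.76 - 0.0)
= pi * 54.76
= 172.0336 m^2


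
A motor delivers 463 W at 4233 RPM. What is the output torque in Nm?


omega = 4233 * 2*pi/60 = 443.2787 rad/s
tau = P / omega = 463 / 443.2787
= 1.0445 Nm


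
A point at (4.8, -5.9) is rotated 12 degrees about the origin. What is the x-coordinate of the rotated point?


x' = x*cos(theta) - y*sin(theta)
cos(12 deg) = 0.9781, sin(12 deg) = 0.2079
x' = 4.8 * 0.9781 - -5.9 * 0.2079
= 4.6951 - -1.2267
= 5.9218


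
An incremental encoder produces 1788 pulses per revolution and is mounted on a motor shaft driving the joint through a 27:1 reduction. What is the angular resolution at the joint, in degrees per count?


counts per rev = 1788
effective counts at joint = 1788 * 27 = 48276
resolution = 360 / 48276
= 0.0075 deg/count


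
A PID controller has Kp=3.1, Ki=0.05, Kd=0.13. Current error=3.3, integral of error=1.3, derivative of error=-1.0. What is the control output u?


u = Kp*e + Ki*int(e) + Kd*de/dt
= 3.1*3.3 + 0.05*1.3 + 0.13*(-1.0)
= 10.23 + 0.065 + -0.13
= 10.165


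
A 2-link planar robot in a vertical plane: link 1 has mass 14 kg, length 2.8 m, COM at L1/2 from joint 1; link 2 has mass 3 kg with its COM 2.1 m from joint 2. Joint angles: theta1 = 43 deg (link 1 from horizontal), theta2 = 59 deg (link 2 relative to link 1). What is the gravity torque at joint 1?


Horizontal distance from joint 1 to link-1 COM:
  x_c1 = (L1/2)*cos(t1) = 1.4 * 0.7314 = 1.0239 m
Horizontal distance from joint 1 to link-2 COM:
  x_c2 = L1*cos(t1) + Lc2*cos(t1+t2)
       = 2.8*0.7314 + 2.1*-0.2079 = 1.6112 m
tau1 = m1*g*x_c1 + m2*g*x_c2
     = 14*9.81*1.0239 + 3*9.81*1.6112
     = 140.6218 + 47.4169
     = 188.0387 Nm


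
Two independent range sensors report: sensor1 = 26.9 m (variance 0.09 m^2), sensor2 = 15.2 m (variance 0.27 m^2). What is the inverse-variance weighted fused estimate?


w1 = (1/var1) / (1/var1 + 1/var2)
   = 11.1111 / (11.1111 + 3.7037) = 0.75
w2 = 1 - w1 = 0.25
fused = w1*s1 + w2*s2 = 20.175 + 3.8
= 23.975 m


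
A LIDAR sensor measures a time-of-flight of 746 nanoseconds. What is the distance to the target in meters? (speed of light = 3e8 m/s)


tof = 746 ns = 7.46e-07 s
dist = c * tof / 2
= 3e8 * 7.46e-07 / 2
= 111.9 m


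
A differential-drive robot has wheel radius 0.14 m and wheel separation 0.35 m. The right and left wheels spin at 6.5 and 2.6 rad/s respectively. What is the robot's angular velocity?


vR = r*wR = 0.14*6.5 = 0.91 m/s
vL = r*wL = 0.14*2.6 = 0.364 m/s
v = (vR+vL)/2 = 0.637 m/s
omega = (vR-vL)/L = 1.56 rad/s
angular velocity = 1.56 rad/s


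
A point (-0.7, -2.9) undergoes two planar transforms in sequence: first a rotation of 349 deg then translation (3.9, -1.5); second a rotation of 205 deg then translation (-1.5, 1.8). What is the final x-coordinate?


After transform 1:
x1 = cos(349)*-0.7 - sin(349)*-2.9 + 3.9 = 2.6595
y1 = sin(349)*-0.7 + cos(349)*-2.9 + -1.5 = -4.2132
After transform 2:
x2 = cos(205)*2.6595 - sin(205)*-4.2132 + -1.5
= -5.6909


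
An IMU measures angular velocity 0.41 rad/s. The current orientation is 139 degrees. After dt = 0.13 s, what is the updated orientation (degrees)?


delta_theta = w * dt = 0.41 * 0.13 = 0.0533 rad
= 3.0539 deg
theta_new = 139 + 3.0539 = 142.0539 deg


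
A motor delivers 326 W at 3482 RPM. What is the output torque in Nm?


omega = 3482 * 2*pi/60 = 364.6342 rad/s
tau = P / omega = 326 / 364.6342
= 0.894 Nm


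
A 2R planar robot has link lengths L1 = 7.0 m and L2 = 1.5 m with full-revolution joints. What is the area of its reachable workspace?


r_max = L1 + L2 = 8.5 m
r_min = |L1 - L2| = 5.5 m
Area = pi*(r_max^2 - r_min^2)
= pi*(72.25 - 30.25)
= pi * 42.0
= 131.9469 m^2


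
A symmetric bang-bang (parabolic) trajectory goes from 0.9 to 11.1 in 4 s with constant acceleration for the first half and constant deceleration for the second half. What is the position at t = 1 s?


Symmetric rest-to-rest: each phase covers (pf-p0)/2 in time T/2. 0.5*a*(T/2)^2 = (pf-p0)/2 => a = 4*(pf-p0)/T^2
a = 4*(11.1-0.9)/4^2 = 2.55
t = 1 is in the acceleration phase (t <= T/2).
p = p0 + 0.5*a*t^2 = 0.9 + 0.5*2.55*1^2
= 2.175


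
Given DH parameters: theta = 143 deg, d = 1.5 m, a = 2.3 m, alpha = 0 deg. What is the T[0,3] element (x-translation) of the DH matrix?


T[0,3] = a * cos(theta)
= 2.3 * cos(143 deg)
= 2.3 * -0.7986
= -1.8369


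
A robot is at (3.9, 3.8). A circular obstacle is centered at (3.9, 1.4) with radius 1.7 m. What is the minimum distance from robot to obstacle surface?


center_dist = sqrt((3.9-3.9)^2 + (3.8-1.4)^2)
= sqrt(0.0 + 5.76)
= 2.4
min_dist = center_dist - radius = 2.4 - 1.7 = 0.7 m


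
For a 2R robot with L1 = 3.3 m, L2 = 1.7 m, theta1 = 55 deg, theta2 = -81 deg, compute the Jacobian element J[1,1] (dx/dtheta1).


J[1,1] = -L1*sin(t1) - L2*sin(t1+t2)
= -3.3*sin(55) - 1.7*sin(-26)
= -1.958


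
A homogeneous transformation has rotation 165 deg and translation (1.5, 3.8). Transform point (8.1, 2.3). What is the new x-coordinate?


x' = cos(theta)*px - sin(theta)*py + tx
= -0.9659*8.1 - 0.2588*2.3 + 1.5
= -6.9193


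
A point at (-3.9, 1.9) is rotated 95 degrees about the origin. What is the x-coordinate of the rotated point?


x' = x*cos(theta) - y*sin(theta)
cos(95 deg) = -0.0872, sin(95 deg) = 0.9962
x' = -3.9 * -0.0872 - 1.9 * 0.9962
= 0.3399 - 1.8928
= -1.5529


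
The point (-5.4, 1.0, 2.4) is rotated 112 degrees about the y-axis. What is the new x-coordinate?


Rotation about y-axis: x' = x*cos(theta) + z*sin(theta)
= -5.4 * -0.3746 + 2.4 * 0.9272
= 4.2481


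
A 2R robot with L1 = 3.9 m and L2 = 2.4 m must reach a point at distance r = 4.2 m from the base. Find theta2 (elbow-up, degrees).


cos(theta2) = (r^2 - L1^2 - L2^2) / (2*L1*L2)
cos(theta2) = (17.64 - 15.21 - 5.76) / 18.72
cos(theta2) = -0.177885
theta2 = 100.2466 degrees


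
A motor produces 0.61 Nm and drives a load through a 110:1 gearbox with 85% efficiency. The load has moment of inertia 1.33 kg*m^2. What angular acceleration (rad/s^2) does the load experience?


tau_out = tau_motor * N * eta
= 0.61 * 110 * 0.85 = 57.035 Nm
alpha = tau_out / I = 57.035 / 1.33
= 42.8835 rad/s^2


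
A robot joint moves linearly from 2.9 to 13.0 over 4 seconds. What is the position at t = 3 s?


s = t/T = 3/4 = 0.75
p(t) = p0 + (pf-p0)*s
= 2.9 + (13.0 - 2.9) * 0.75
= 10.475


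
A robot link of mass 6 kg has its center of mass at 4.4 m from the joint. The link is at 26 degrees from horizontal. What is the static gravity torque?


tau = m*g*L*cos(angle)
= 6 * 9.81 * 4.4 * cos(26 deg)
= 6 * 9.81 * 4.4 * 0.8988
= 232.7733 Nm


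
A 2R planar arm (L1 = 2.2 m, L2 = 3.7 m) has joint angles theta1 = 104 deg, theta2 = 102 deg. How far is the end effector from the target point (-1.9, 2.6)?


End effector via forward kinematics:
x = L1*cos(t1) + L2*cos(t1+t2) = -3.8578
y = L1*sin(t1) + L2*sin(t1+t2) = 0.5127
Distance to target:
d = sqrt((-1.9 - -3.8578)^2 + (2.6 - 0.5127)^2)
= sqrt(3.8328 + 4.3569)
= 2.8618 m


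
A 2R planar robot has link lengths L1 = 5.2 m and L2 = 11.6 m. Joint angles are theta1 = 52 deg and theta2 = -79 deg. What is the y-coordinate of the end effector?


Convert angles to radians: theta1 = 0.9076, theta2 = -1.3788
y = L1*sin(theta1) + L2*sin(theta1+theta2)
y = 4.0977 + -5.2663
y = -1.1686


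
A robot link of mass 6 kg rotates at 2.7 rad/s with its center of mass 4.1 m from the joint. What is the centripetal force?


F = m * omega^2 * r
= 6 * 2.7^2 * 4.1
= 6 * 7.29 * 4.1
= 179.334 N


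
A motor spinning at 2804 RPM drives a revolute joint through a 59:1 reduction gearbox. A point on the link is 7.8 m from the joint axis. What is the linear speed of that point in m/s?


omega_motor = 2804 * 2*pi/60 = 293.6342 rad/s
omega_joint = omega_motor / 59 = 4.9769 rad/s
v = omega_joint * r = 4.9769 * 7.8
= 38.8194 m/s


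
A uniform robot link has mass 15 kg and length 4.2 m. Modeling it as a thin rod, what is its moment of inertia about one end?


I = (1/3) * m * L^2
= (1/3) * 15 * 4.2^2
= 0.333333 * 15 * 17.64
= 88.2 kg*m^2


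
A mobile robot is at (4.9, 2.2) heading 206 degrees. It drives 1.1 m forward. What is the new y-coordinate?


y_new = y0 + d*sin(theta)
= 2.2 + 1.1*sin(206)
= 2.2 + -0.4822
= 1.7178


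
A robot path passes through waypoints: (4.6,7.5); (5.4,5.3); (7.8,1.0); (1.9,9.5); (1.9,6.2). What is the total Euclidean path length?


Segment lengths:
  seg1 = sqrt((0.8)^2 + (-2.2)^2) = 2.3409
  seg2 = sqrt((2.4)^2 + (-4.3)^2) = 4.9244
  seg3 = sqrt((-5.9)^2 + (8.5)^2) = 10.347
  seg4 = sqrt((0.0)^2 + (-3.3)^2) = 3.3
Total = 20.9123


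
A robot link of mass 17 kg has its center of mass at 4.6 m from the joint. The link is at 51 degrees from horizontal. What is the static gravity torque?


tau = m*g*L*cos(angle)
= 17 * 9.81 * 4.6 * cos(51 deg)
= 17 * 9.81 * 4.6 * 0.6293
= 482.7781 Nm


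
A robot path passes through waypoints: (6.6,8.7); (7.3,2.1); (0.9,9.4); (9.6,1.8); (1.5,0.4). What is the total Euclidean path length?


Segment lengths:
  seg1 = sqrt((0.7)^2 + (-6.6)^2) = 6.637
  seg2 = sqrt((-6.4)^2 + (7.3)^2) = 9.7082
  seg3 = sqrt((8.7)^2 + (-7.6)^2) = 11.5521
  seg4 = sqrt((-8.1)^2 + (-1.4)^2) = 8.2201
Total = 36.1174


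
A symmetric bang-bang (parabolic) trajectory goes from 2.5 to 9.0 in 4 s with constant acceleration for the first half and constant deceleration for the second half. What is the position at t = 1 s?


Symmetric rest-to-rest: each phase covers (pf-p0)/2 in time T/2. 0.5*a*(T/2)^2 = (pf-p0)/2 => a = 4*(pf-p0)/T^2
a = 4*(9.0-2.5)/4^2 = 1.625
t = 1 is in the acceleration phase (t <= T/2).
p = p0 + 0.5*a*t^2 = 2.5 + 0.5*1.625*1^2
= 3.3125


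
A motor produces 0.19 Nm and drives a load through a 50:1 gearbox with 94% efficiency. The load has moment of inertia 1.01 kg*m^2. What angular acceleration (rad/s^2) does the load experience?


tau_out = tau_motor * N * eta
= 0.19 * 50 * 0.94 = 8.93 Nm
alpha = tau_out / I = 8.93 / 1.01
= 8.8416 rad/s^2


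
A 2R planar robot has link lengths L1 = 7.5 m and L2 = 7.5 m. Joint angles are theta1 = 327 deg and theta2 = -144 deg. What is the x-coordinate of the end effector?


Convert angles to radians: theta1 = 5.7072, theta2 = -2.5133
x = L1*cos(theta1) + L2*cos(theta1+theta2)
x = 6.29 + -7.4897
x = -1.1997


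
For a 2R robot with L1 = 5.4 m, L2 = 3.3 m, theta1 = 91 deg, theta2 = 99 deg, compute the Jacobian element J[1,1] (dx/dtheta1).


J[1,1] = -L1*sin(t1) - L2*sin(t1+t2)
= -5.4*sin(91) - 3.3*sin(190)
= -4.8261


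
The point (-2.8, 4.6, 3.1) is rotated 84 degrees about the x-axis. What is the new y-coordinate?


Rotation about x-axis: y' = y*cos(theta) - z*sin(theta)
= 4.6 * 0.1045 - 3.1 * 0.9945
= -2.6022


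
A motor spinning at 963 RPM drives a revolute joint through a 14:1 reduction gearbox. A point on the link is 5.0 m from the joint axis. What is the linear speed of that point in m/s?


omega_motor = 963 * 2*pi/60 = 100.8451 rad/s
omega_joint = omega_motor / 14 = 7.2032 rad/s
v = omega_joint * r = 7.2032 * 5.0
= 36.0161 m/s


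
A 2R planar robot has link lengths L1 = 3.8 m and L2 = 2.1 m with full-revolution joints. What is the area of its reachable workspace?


r_max = L1 + L2 = 5.9 m
r_min = |L1 - L2| = 1.7 m
Area = pi*(r_max^2 - r_min^2)
= pi*(34.81 - 2.89)
= pi * 31.92
= 100.2796 m^2


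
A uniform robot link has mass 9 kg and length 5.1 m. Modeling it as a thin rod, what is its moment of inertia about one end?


I = (1/3) * m * L^2
= (1/3) * 9 * 5.1^2
= 0.333333 * 9 * 26.01
= 78.03 kg*m^2


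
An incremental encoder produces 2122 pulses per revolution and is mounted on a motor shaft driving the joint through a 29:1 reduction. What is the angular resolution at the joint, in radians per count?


counts per rev = 2122
effective counts at joint = 2122 * 29 = 61538
resolution = 2*pi / 61538
= 1.0210e-04 rad/count


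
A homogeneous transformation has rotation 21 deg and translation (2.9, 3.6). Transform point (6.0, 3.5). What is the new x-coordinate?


x' = cos(theta)*px - sin(theta)*py + tx
= 0.9336*6.0 - 0.3584*3.5 + 2.9
= 7.2472


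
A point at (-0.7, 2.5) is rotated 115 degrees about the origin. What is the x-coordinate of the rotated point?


x' = x*cos(theta) - y*sin(theta)
cos(115 deg) = -0.4226, sin(115 deg) = 0.9063
x' = -0.7 * -0.4226 - 2.5 * 0.9063
= 0.2958 - 2.2658
= -1.9699


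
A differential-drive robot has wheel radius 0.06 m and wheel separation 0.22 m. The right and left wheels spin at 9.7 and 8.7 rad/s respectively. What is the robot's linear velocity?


vR = r*wR = 0.06*9.7 = 0.582 m/s
vL = r*wL = 0.06*8.7 = 0.522 m/s
v = (vR+vL)/2 = 0.552 m/s
omega = (vR-vL)/L = 0.2727 rad/s
linear velocity = 0.552 m/s


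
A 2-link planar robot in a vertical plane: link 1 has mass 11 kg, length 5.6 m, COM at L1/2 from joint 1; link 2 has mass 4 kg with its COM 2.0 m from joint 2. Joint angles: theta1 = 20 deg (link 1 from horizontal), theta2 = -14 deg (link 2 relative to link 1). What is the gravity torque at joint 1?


Horizontal distance from joint 1 to link-1 COM:
  x_c1 = (L1/2)*cos(t1) = 2.8 * 0.9397 = 2.6311 m
Horizontal distance from joint 1 to link-2 COM:
  x_c2 = L1*cos(t1) + Lc2*cos(t1+t2)
       = 5.6*0.9397 + 2.0*0.9945 = 7.2513 m
tau1 = m1*g*x_c1 + m2*g*x_c2
     = 11*9.81*2.6311 + 4*9.81*7.2513
     = 283.9262 + 284.5419
     = 568.4681 Nm


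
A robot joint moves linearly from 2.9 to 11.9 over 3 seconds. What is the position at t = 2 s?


s = t/T = 2/3 = 0.6667
p(t) = p0 + (pf-p0)*s
= 2.9 + (11.9 - 2.9) * 0.6667
= 8.9


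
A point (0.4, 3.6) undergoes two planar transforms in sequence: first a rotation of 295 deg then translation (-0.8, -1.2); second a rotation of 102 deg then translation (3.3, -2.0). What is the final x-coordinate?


After transform 1:
x1 = cos(295)*0.4 - sin(295)*3.6 + -0.8 = 2.6318
y1 = sin(295)*0.4 + cos(295)*3.6 + -1.2 = -0.0411
After transform 2:
x2 = cos(102)*2.6318 - sin(102)*-0.0411 + 3.3
= 2.793


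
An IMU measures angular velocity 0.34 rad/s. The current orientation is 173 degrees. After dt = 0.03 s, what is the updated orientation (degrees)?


delta_theta = w * dt = 0.34 * 0.03 = 0.0102 rad
= 0.5844 deg
theta_new = 173 + 0.5844 = 173.5844 deg


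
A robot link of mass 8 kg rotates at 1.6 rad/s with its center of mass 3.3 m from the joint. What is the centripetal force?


F = m * omega^2 * r
= 8 * 1.6^2 * 3.3
= 8 * 2.56 * 3.3
= 67.584 N


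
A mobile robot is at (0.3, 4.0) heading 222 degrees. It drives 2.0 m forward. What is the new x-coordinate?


x_new = x0 + d*cos(theta)
= 0.3 + 2.0*cos(222)
= 0.3 + -1.4863
= -1.1863


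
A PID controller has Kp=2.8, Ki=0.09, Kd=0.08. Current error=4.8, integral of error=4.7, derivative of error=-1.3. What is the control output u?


u = Kp*e + Ki*int(e) + Kd*de/dt
= 2.8*4.8 + 0.09*4.7 + 0.08*(-1.3)
= 13.44 + 0.423 + -0.104
= 13.759


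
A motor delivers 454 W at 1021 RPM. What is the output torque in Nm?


omega = 1021 * 2*pi/60 = 106.9189 rad/s
tau = P / omega = 454 / 106.9189
= 4.2462 Nm


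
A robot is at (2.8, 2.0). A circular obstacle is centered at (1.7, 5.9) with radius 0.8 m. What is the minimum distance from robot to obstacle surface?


center_dist = sqrt((2.8-1.7)^2 + (2.0-5.9)^2)
= sqrt(1.21 + 15.21)
= 4.0522
min_dist = center_dist - radius = 4.0522 - 0.8 = 3.2522 m


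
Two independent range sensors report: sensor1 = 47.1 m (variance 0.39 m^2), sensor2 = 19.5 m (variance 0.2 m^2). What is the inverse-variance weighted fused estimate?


w1 = (1/var1) / (1/var1 + 1/var2)
   = 2.5641 / (2.5641 + 5.0) = 0.339
w2 = 1 - w1 = 0.661
fused = w1*s1 + w2*s2 = 15.9661 + 12.8898
= 28.8559 m


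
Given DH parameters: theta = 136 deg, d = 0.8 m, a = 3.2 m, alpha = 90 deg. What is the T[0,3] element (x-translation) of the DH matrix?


T[0,3] = a * cos(theta)
= 3.2 * cos(136 deg)
= 3.2 * -0.7193
= -2.3019


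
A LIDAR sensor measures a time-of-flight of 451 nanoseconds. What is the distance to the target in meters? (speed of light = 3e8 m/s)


tof = 451 ns = 4.51e-07 s
dist = c * tof / 2
= 3e8 * 4.51e-07 / 2
= 67.65 m


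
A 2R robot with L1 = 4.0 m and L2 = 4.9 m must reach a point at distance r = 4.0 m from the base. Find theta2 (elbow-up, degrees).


cos(theta2) = (r^2 - L1^2 - L2^2) / (2*L1*L2)
cos(theta2) = (16.0 - 16.0 - 24.01) / 39.2
cos(theta2) = -0.6125
theta2 = 127.7705 degrees


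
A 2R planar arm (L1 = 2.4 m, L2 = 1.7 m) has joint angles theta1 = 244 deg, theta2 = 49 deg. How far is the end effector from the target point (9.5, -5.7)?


End effector via forward kinematics:
x = L1*cos(t1) + L2*cos(t1+t2) = -0.3878
y = L1*sin(t1) + L2*sin(t1+t2) = -3.722
Distance to target:
d = sqrt((9.5 - -0.3878)^2 + (-5.7 - -3.722)^2)
= sqrt(97.7695 + 3.9126)
= 10.0838 m


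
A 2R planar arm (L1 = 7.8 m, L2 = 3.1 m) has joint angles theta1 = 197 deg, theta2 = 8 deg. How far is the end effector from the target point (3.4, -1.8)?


End effector via forward kinematics:
x = L1*cos(t1) + L2*cos(t1+t2) = -10.2687
y = L1*sin(t1) + L2*sin(t1+t2) = -3.5906
Distance to target:
d = sqrt((3.4 - -10.2687)^2 + (-1.8 - -3.5906)^2)
= sqrt(186.8342 + 3.2063)
= 13.7855 m


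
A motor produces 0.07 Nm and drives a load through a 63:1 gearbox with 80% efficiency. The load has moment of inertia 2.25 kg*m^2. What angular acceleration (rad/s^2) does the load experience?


tau_out = tau_motor * N * eta
= 0.07 * 63 * 0.8 = 3.528 Nm
alpha = tau_out / I = 3.528 / 2.25
= 1.568 rad/s^2


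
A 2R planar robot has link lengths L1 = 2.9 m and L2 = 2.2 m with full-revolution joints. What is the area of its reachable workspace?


r_max = L1 + L2 = 5.1 m
r_min = |L1 - L2| = 0.7 m
Area = pi*(r_max^2 - r_min^2)
= pi*(26.01 - 0.49)
= pi * 25.52
= 80.1734 m^2


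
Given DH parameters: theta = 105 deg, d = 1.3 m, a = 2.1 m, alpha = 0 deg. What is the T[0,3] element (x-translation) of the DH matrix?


T[0,3] = a * cos(theta)
= 2.1 * cos(105 deg)
= 2.1 * -0.2588
= -0.5435


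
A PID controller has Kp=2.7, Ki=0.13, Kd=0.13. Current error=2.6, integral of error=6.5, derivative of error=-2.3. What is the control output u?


u = Kp*e + Ki*int(e) + Kd*de/dt
= 2.7*2.6 + 0.13*6.5 + 0.13*(-2.3)
= 7.02 + 0.845 + -0.299
= 7.566


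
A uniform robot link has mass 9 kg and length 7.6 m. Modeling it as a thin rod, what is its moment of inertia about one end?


I = (1/3) * m * L^2
= (1/3) * 9 * 7.6^2
= 0.333333 * 9 * 57.76
= 173.28 kg*m^2


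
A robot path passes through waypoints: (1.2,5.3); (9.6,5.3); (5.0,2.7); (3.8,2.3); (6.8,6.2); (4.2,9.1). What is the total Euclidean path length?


Segment lengths:
  seg1 = sqrt((8.4)^2 + (0.0)^2) = 8.4
  seg2 = sqrt((-4.6)^2 + (-2.6)^2) = 5.2839
  seg3 = sqrt((-1.2)^2 + (-0.4)^2) = 1.2649
  seg4 = sqrt((3.0)^2 + (3.9)^2) = 4.9204
  seg5 = sqrt((-2.6)^2 + (2.9)^2) = 3.8949
Total = 23.7641


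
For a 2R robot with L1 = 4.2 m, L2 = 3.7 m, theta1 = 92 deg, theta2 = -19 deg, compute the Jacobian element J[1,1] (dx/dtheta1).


J[1,1] = -L1*sin(t1) - L2*sin(t1+t2)
= -4.2*sin(92) - 3.7*sin(73)
= -7.7358


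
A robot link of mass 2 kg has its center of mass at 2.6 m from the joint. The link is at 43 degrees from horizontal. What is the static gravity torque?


tau = m*g*L*cos(angle)
= 2 * 9.81 * 2.6 * cos(43 deg)
= 2 * 9.81 * 2.6 * 0.7314
= 37.3078 Nm


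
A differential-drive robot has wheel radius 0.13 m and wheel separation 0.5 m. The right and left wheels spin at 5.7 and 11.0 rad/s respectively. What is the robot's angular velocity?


vR = r*wR = 0.13*5.7 = 0.741 m/s
vL = r*wL = 0.13*11.0 = 1.43 m/s
v = (vR+vL)/2 = 1.0855 m/s
omega = (vR-vL)/L = -1.378 rad/s
angular velocity = -1.378 rad/s


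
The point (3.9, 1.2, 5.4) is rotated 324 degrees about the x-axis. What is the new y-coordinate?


Rotation about x-axis: y' = y*cos(theta) - z*sin(theta)
= 1.2 * 0.809 - 5.4 * -0.5878
= 4.1449


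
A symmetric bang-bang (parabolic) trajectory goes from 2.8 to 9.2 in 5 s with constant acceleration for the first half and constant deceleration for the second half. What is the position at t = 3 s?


Symmetric rest-to-rest: each phase covers (pf-p0)/2 in time T/2. 0.5*a*(T/2)^2 = (pf-p0)/2 => a = 4*(pf-p0)/T^2
a = 4*(9.2-2.8)/5^2 = 1.024
t = 3 is in the deceleration phase (t > T/2).
p = pf - 0.5*a*(T-t)^2 = 9.2 - 0.5*1.024*2^2
= 7.152


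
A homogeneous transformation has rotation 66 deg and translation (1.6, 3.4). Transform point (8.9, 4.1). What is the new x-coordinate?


x' = cos(theta)*px - sin(theta)*py + tx
= 0.4067*8.9 - 0.9135*4.1 + 1.6
= 1.4744


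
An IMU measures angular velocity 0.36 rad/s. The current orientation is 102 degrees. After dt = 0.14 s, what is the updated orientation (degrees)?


delta_theta = w * dt = 0.36 * 0.14 = 0.0504 rad
= 2.8877 deg
theta_new = 102 + 2.8877 = 104.8877 deg


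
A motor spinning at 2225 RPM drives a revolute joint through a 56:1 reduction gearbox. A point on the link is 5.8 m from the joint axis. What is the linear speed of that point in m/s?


omega_motor = 2225 * 2*pi/60 = 233.0015 rad/s
omega_joint = omega_motor / 56 = 4.1607 rad/s
v = omega_joint * r = 4.1607 * 5.8
= 24.1323 m/s


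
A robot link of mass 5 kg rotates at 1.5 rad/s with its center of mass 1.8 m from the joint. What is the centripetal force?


F = m * omega^2 * r
= 5 * 1.5^2 * 1.8
= 5 * 2.25 * 1.8
= 20.25 N


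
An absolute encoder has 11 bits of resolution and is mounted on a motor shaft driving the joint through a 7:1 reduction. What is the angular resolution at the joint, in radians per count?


counts = 2^11 = 2048
effective counts at joint = 2048 * 7 = 14336
resolution = 2*pi / 14336
= 4.3828e-04 rad/count


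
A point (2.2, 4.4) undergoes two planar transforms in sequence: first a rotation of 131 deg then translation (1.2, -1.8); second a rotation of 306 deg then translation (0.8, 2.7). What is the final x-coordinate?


After transform 1:
x1 = cos(131)*2.2 - sin(131)*4.4 + 1.2 = -3.5641
y1 = sin(131)*2.2 + cos(131)*4.4 + -1.8 = -3.0263
After transform 2:
x2 = cos(306)*-3.5641 - sin(306)*-3.0263 + 0.8
= -3.7432


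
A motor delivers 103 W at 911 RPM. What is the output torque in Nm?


omega = 911 * 2*pi/60 = 95.3997 rad/s
tau = P / omega = 103 / 95.3997
= 1.0797 Nm


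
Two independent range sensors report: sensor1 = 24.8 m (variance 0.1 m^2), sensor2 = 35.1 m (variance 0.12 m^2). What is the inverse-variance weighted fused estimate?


w1 = (1/var1) / (1/var1 + 1/var2)
   = 10.0 / (10.0 + 8.3333) = 0.5455
w2 = 1 - w1 = 0.4545
fused = w1*s1 + w2*s2 = 13.5273 + 15.9545
= 29.4818 m


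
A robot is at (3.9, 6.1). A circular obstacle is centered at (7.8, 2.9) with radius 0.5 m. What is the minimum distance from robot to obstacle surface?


center_dist = sqrt((3.9-7.8)^2 + (6.1-2.9)^2)
= sqrt(15.21 + 10.24)
= 5.0448
min_dist = center_dist - radius = 5.0448 - 0.5 = 4.5448 m


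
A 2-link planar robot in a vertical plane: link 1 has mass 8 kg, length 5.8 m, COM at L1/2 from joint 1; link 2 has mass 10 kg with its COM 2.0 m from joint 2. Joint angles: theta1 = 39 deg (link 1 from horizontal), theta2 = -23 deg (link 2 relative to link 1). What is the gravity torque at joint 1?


Horizontal distance from joint 1 to link-1 COM:
  x_c1 = (L1/2)*cos(t1) = 2.9 * 0.7771 = 2.2537 m
Horizontal distance from joint 1 to link-2 COM:
  x_c2 = L1*cos(t1) + Lc2*cos(t1+t2)
       = 5.8*0.7771 + 2.0*0.9613 = 6.43 m
tau1 = m1*g*x_c1 + m2*g*x_c2
     = 8*9.81*2.2537 + 10*9.81*6.43
     = 176.8722 + 630.7801
     = 807.6523 Nm


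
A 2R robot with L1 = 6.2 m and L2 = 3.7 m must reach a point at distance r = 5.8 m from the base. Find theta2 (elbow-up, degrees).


cos(theta2) = (r^2 - L1^2 - L2^2) / (2*L1*L2)
cos(theta2) = (33.64 - 38.44 - 13.69) / 45.88
cos(theta2) = -0.403008
theta2 = 113.7663 degrees


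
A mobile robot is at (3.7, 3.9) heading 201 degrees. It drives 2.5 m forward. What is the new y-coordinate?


y_new = y0 + d*sin(theta)
= 3.9 + 2.5*sin(201)
= 3.9 + -0.8959
= 3.0041


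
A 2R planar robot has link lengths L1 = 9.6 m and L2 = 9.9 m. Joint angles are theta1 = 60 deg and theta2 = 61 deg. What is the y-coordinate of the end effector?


Convert angles to radians: theta1 = 1.0472, theta2 = 1.0647
y = L1*sin(theta1) + L2*sin(theta1+theta2)
y = 8.3138 + 8.486
y = 16.7998


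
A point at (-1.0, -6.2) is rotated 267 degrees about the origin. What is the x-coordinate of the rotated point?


x' = x*cos(theta) - y*sin(theta)
cos(267 deg) = -0.0523, sin(267 deg) = -0.9986
x' = -1.0 * -0.0523 - -6.2 * -0.9986
= 0.0523 - 6.1915
= -6.1392


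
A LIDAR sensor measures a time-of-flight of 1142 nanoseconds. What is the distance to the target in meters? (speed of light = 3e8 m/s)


tof = 1142 ns = 1.142e-06 s
dist = c * tof / 2
= 3e8 * 1.142e-06 / 2
= 171.3 m


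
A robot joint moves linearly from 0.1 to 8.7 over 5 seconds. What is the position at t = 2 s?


s = t/T = 2/5 = 0.4
p(t) = p0 + (pf-p0)*s
= 0.1 + (8.7 - 0.1) * 0.4
= 3.54


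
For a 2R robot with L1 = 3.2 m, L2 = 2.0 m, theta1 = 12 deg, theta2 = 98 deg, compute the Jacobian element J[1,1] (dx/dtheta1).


J[1,1] = -L1*sin(t1) - L2*sin(t1+t2)
= -3.2*sin(12) - 2.0*sin(110)
= -2.5447


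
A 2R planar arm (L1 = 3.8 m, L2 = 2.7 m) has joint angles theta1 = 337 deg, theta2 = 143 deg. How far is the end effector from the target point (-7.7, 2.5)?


End effector via forward kinematics:
x = L1*cos(t1) + L2*cos(t1+t2) = 2.1479
y = L1*sin(t1) + L2*sin(t1+t2) = 0.8535
Distance to target:
d = sqrt((-7.7 - 2.1479)^2 + (2.5 - 0.8535)^2)
= sqrt(96.9815 + 2.711)
= 9.9846 m


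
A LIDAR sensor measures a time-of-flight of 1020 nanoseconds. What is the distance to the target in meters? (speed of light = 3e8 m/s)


tof = 1020 ns = 1.02e-06 s
dist = c * tof / 2
= 3e8 * 1.02e-06 / 2
= 153.0 m


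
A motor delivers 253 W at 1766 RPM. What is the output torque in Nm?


omega = 1766 * 2*pi/60 = 184.9351 rad/s
tau = P / omega = 253 / 184.9351
= 1.368 Nm


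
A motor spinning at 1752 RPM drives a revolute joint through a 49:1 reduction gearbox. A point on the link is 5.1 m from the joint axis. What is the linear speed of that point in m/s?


omega_motor = 1752 * 2*pi/60 = 183.469 rad/s
omega_joint = omega_motor / 49 = 3.7443 rad/s
v = omega_joint * r = 3.7443 * 5.1
= 19.0958 m/s


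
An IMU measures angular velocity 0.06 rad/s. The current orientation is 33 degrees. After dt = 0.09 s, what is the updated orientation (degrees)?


delta_theta = w * dt = 0.06 * 0.09 = 0.0054 rad
= 0.3094 deg
theta_new = 33 + 0.3094 = 33.3094 deg


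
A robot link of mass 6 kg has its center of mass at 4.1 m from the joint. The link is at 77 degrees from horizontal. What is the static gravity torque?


tau = m*g*L*cos(angle)
= 6 * 9.81 * 4.1 * cos(77 deg)
= 6 * 9.81 * 4.1 * 0.225
= 54.2865 Nm


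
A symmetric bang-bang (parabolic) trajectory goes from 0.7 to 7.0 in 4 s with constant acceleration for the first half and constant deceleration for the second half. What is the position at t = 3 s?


Symmetric rest-to-rest: each phase covers (pf-p0)/2 in time T/2. 0.5*a*(T/2)^2 = (pf-p0)/2 => a = 4*(pf-p0)/T^2
a = 4*(7.0-0.7)/4^2 = 1.575
t = 3 is in the deceleration phase (t > T/2).
p = pf - 0.5*a*(T-t)^2 = 7.0 - 0.5*1.575*1^2
= 6.2125


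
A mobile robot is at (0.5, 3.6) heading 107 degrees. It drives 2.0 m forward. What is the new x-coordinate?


x_new = x0 + d*cos(theta)
= 0.5 + 2.0*cos(107)
= 0.5 + -0.5847
= -0.0847


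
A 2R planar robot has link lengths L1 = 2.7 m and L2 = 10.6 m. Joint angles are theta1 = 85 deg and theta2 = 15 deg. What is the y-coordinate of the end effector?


Convert angles to radians: theta1 = 1.4835, theta2 = 0.2618
y = L1*sin(theta1) + L2*sin(theta1+theta2)
y = 2.6897 + 10.439
y = 13.1287


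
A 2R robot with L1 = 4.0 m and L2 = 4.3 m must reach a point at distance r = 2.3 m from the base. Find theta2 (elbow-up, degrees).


cos(theta2) = (r^2 - L1^2 - L2^2) / (2*L1*L2)
cos(theta2) = (5.29 - 16.0 - 18.49) / 34.4
cos(theta2) = -0.848837
theta2 = 148.0854 degrees


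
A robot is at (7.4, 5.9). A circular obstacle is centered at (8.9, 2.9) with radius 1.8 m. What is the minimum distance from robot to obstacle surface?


center_dist = sqrt((7.4-8.9)^2 + (5.9-2.9)^2)
= sqrt(2.25 + 9.0)
= 3.3541
min_dist = center_dist - radius = 3.3541 - 1.8 = 1.5541 m


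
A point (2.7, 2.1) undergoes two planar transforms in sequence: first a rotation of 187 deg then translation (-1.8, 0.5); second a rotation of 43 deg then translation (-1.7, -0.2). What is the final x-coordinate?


After transform 1:
x1 = cos(187)*2.7 - sin(187)*2.1 + -1.8 = -4.2239
y1 = sin(187)*2.7 + cos(187)*2.1 + 0.5 = -1.9134
After transform 2:
x2 = cos(43)*-4.2239 - sin(43)*-1.9134 + -1.7
= -3.4843


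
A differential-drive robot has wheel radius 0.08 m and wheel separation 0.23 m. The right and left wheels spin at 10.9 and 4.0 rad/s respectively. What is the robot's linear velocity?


vR = r*wR = 0.08*10.9 = 0.872 m/s
vL = r*wL = 0.08*4.0 = 0.32 m/s
v = (vR+vL)/2 = 0.596 m/s
omega = (vR-vL)/L = 2.4 rad/s
linear velocity = 0.596 m/s


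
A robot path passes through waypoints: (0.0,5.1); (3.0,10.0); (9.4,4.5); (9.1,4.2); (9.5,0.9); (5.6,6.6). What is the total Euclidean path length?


Segment lengths:
  seg1 = sqrt((3.0)^2 + (4.9)^2) = 5.7454
  seg2 = sqrt((6.4)^2 + (-5.5)^2) = 8.4386
  seg3 = sqrt((-0.3)^2 + (-0.3)^2) = 0.4243
  seg4 = sqrt((0.4)^2 + (-3.3)^2) = 3.3242
  seg5 = sqrt((-3.9)^2 + (5.7)^2) = 6.9065
Total = 24.839


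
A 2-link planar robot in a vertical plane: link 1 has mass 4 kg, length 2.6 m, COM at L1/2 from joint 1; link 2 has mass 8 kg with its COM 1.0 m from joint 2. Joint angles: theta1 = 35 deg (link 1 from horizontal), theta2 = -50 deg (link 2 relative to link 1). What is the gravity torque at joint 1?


Horizontal distance from joint 1 to link-1 COM:
  x_c1 = (L1/2)*cos(t1) = 1.3 * 0.8192 = 1.0649 m
Horizontal distance from joint 1 to link-2 COM:
  x_c2 = L1*cos(t1) + Lc2*cos(t1+t2)
       = 2.6*0.8192 + 1.0*0.9659 = 3.0957 m
tau1 = m1*g*x_c1 + m2*g*x_c2
     = 4*9.81*1.0649 + 8*9.81*3.0957
     = 41.7866 + 242.9522
     = 284.7388 Nm


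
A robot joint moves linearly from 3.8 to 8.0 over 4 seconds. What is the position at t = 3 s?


s = t/T = 3/4 = 0.75
p(t) = p0 + (pf-p0)*s
= 3.8 + (8.0 - 3.8) * 0.75
= 6.95


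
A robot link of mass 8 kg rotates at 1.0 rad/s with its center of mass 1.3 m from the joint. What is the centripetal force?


F = m * omega^2 * r
= 8 * 1.0^2 * 1.3
= 8 * 1.0 * 1.3
= 10.4 N


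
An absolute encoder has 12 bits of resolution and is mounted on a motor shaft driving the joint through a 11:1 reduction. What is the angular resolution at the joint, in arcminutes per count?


counts = 2^12 = 4096
effective counts at joint = 4096 * 11 = 45056
resolution = 360*60 / 45056
= 0.4794 arcmin/count


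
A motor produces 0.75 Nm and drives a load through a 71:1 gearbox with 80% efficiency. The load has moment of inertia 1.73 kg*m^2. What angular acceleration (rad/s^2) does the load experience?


tau_out = tau_motor * N * eta
= 0.75 * 71 * 0.8 = 42.6 Nm
alpha = tau_out / I = 42.6 / 1.73
= 24.6243 rad/s^2


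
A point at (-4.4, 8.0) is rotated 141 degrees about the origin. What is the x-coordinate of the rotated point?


x' = x*cos(theta) - y*sin(theta)
cos(141 deg) = -0.7771, sin(141 deg) = 0.6293
x' = -4.4 * -0.7771 - 8.0 * 0.6293
= 3.4194 - 5.0346
= -1.6151


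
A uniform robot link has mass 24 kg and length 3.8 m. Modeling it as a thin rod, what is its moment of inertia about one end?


I = (1/3) * m * L^2
= (1/3) * 24 * 3.8^2
= 0.333333 * 24 * 14.44
= 115.52 kg*m^2


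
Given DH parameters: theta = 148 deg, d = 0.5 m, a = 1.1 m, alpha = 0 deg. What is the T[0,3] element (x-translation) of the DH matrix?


T[0,3] = a * cos(theta)
= 1.1 * cos(148 deg)
= 1.1 * -0.848
= -0.9329


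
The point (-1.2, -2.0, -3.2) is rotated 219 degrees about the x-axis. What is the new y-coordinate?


Rotation about x-axis: y' = y*cos(theta) - z*sin(theta)
= -2.0 * -0.7771 - -3.2 * -0.6293
= -0.4595


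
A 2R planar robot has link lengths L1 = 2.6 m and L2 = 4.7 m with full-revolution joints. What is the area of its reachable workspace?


r_max = L1 + L2 = 7.3 m
r_min = |L1 - L2| = 2.1 m
Area = pi*(r_max^2 - r_min^2)
= pi*(53.29 - 4.41)
= pi * 48.88
= 153.561 m^2


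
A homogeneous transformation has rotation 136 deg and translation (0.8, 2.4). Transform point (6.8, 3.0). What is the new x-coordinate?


x' = cos(theta)*px - sin(theta)*py + tx
= -0.7193*6.8 - 0.6947*3.0 + 0.8
= -6.1755


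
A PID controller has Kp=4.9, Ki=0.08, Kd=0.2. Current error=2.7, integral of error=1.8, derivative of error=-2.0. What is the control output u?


u = Kp*e + Ki*int(e) + Kd*de/dt
= 4.9*2.7 + 0.08*1.8 + 0.2*(-2.0)
= 13.23 + 0.144 + -0.4
= 12.974


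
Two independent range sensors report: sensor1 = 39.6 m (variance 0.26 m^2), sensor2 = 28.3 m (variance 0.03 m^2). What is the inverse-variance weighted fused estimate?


w1 = (1/var1) / (1/var1 + 1/var2)
   = 3.8462 / (3.8462 + 33.3333) = 0.1034
w2 = 1 - w1 = 0.8966
fused = w1*s1 + w2*s2 = 4.0966 + 25.3724
= 29.469 m


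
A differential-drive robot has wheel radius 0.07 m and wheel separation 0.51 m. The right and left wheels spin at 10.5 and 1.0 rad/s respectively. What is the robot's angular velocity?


vR = r*wR = 0.07*10.5 = 0.735 m/s
vL = r*wL = 0.07*1.0 = 0.07 m/s
v = (vR+vL)/2 = 0.4025 m/s
omega = (vR-vL)/L = 1.3039 rad/s
angular velocity = 1.3039 rad/s


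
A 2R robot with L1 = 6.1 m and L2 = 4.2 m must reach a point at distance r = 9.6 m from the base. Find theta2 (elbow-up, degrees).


cos(theta2) = (r^2 - L1^2 - L2^2) / (2*L1*L2)
cos(theta2) = (92.16 - 37.21 - 17.64) / 51.24
cos(theta2) = 0.728142
theta2 = 43.2691 degrees


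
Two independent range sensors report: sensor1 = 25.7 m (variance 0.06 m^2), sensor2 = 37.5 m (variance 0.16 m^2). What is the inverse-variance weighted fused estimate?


w1 = (1/var1) / (1/var1 + 1/var2)
   = 16.6667 / (16.6667 + 6.25) = 0.7273
w2 = 1 - w1 = 0.2727
fused = w1*s1 + w2*s2 = 18.6909 + 10.2273
= 28.9182 m


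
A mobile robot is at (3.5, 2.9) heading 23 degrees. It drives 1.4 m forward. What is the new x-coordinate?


x_new = x0 + d*cos(theta)
= 3.5 + 1.4*cos(23)
= 3.5 + 1.2887
= 4.7887


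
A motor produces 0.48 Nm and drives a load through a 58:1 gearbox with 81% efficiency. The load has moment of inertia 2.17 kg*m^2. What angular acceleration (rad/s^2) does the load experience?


tau_out = tau_motor * N * eta
= 0.48 * 58 * 0.81 = 22.5504 Nm
alpha = tau_out / I = 22.5504 / 2.17
= 10.3919 rad/s^2


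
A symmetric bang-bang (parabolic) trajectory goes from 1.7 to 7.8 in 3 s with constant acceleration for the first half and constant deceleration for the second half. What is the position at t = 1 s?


Symmetric rest-to-rest: each phase covers (pf-p0)/2 in time T/2. 0.5*a*(T/2)^2 = (pf-p0)/2 => a = 4*(pf-p0)/T^2
a = 4*(7.8-1.7)/3^2 = 2.7111
t = 1 is in the acceleration phase (t <= T/2).
p = p0 + 0.5*a*t^2 = 1.7 + 0.5*2.7111*1^2
= 3.0556


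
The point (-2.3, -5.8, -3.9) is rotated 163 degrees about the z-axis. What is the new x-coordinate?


Rotation about z-axis: x' = x*cos(theta) - y*sin(theta)
= -2.3 * -0.9563 - -5.8 * 0.2924
= 3.8953


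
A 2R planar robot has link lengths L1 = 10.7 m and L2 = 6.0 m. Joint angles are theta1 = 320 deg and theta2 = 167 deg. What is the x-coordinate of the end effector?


Convert angles to radians: theta1 = 5.5851, theta2 = 2.9147
x = L1*cos(theta1) + L2*cos(theta1+theta2)
x = 8.1967 + -3.6109
x = 4.5858


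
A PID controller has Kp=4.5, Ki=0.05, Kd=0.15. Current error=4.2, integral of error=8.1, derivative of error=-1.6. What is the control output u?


u = Kp*e + Ki*int(e) + Kd*de/dt
= 4.5*4.2 + 0.05*8.1 + 0.15*(-1.6)
= 18.9 + 0.405 + -0.24
= 19.065


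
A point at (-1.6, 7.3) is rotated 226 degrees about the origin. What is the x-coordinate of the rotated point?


x' = x*cos(theta) - y*sin(theta)
cos(226 deg) = -0.6947, sin(226 deg) = -0.7193
x' = -1.6 * -0.6947 - 7.3 * -0.7193
= 1.1115 - -5.2512
= 6.3626


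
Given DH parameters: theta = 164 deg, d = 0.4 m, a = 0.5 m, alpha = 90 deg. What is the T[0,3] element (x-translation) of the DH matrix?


T[0,3] = a * cos(theta)
= 0.5 * cos(164 deg)
= 0.5 * -0.9613
= -0.4806
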